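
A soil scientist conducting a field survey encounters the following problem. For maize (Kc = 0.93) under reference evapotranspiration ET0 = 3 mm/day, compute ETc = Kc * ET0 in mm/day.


ETc = Kc * ET0
    = 0.93 * 3
    = 2.79 mm/day


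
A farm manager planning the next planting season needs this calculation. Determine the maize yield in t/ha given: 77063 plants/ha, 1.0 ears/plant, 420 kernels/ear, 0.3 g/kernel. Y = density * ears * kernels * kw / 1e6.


Y = density * ears * kernels * kw
  = 77063 * 1.0 * 420 * 0.3 g/ha
  = 9709938 g/ha
  = 9709.94 kg/ha = 9.71 t/ha


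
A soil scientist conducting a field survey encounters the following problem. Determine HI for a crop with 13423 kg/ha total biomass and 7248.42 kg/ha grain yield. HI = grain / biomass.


HI = grain_yield / biomass
   = 7248.42 / 13423
   = 0.54


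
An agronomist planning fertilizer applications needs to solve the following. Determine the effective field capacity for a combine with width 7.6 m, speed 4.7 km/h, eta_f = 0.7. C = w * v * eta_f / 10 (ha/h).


C = w * v * eta_f / 10
  = 7.6 * 4.7 * 0.7 / 10
  = 25.00 / 10
  = 2.50 ha/h


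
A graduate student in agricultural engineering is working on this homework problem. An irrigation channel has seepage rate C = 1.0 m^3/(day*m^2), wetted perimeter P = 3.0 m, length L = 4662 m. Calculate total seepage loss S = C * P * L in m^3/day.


S = C * P * L
  = 1.0 * 3.0 * 4662
  = 13986 m^3/day


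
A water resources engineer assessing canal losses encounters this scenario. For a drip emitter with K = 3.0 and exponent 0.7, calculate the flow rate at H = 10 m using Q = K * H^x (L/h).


Q = K * H^x
  = 3.0 * 10^0.7
  = 3.0 * 5.0119
  = 15.04 L/h


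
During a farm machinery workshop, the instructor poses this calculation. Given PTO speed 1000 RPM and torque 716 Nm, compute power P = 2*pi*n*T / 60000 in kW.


P = 2*pi*n*T / 60000
  = 2*pi * 1000 * 716 / 60000
  = 4498760.68 / 60000
  = 74.98 kW


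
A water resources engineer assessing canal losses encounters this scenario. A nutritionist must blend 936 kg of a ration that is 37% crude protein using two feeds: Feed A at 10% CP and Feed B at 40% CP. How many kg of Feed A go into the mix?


parts_A = CP_b - target = 40 - 37 = 3
parts_B = target - CP_a = 37 - 10 = 27
total_parts = 3 + 27 = 30
Feed A = 936 * 3 / 30 = 93.60 kg
Feed B = 936 * 27 / 30 = 842.40 kg

93.60 kg


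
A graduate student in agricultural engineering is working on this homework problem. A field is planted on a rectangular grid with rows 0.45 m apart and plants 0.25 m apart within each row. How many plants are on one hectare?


D = 10000 / (row_sp * plant_sp)
  = 10000 / (0.45 * 0.25)
  = 10000 / 0.1125
  = 88888.89 plants/ha


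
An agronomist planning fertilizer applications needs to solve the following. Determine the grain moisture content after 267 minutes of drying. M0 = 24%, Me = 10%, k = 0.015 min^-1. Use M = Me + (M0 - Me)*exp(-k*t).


M = Me + (M0 - Me) * e^(-k*t)
  = 10 + (24 - 10) * e^(-0.015*267)
  = 10 + 14 * e^(-4.005)
  = 10 + 14 * 0.01822
  = 10 + 0.2551
  = 10.26%


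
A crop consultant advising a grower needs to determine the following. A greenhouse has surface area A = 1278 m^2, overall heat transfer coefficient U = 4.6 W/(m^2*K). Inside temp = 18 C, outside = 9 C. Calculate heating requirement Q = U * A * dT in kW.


dT = 18 - (9) = 9 K
Q = U * A * dT
  = 4.6 * 1278 * 9
  = 52909.20 W = 52.91 kW


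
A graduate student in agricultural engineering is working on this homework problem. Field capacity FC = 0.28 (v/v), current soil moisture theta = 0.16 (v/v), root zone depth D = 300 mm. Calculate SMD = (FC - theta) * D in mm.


SMD = (FC - theta) * D
    = (0.28 - 0.16) * 300
    = 0.120 * 300
    = 36 mm


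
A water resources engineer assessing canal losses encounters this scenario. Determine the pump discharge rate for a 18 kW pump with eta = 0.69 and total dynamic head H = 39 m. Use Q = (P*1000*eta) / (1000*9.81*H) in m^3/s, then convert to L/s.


Q = (P * 1000 * eta) / (rho * g * H)
  = (18 * 1000 * 0.69) / (1000 * 9.81 * 39)
  = 12420 / 382590
  = 0.03246 m^3/s = 32.46 L/s


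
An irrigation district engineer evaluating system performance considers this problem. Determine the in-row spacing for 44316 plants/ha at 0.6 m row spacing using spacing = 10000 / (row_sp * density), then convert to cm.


spacing = 10000 / (row_sp * density)
        = 10000 / (0.6 * 44316)
        = 10000 / 26589.60
        = 0.37609 m = 37.61 cm


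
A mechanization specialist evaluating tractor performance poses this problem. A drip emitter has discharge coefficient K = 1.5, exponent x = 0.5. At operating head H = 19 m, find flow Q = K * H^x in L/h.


Q = K * H^x
  = 1.5 * 19^0.5
  = 1.5 * 4.3589
  = 6.54 L/h


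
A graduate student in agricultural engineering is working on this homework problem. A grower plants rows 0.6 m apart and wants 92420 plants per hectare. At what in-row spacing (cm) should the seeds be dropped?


spacing = 10000 / (row_sp * density)
        = 10000 / (0.6 * 92420)
        = 10000 / 55452
        = 0.18034 m = 18.03 cm


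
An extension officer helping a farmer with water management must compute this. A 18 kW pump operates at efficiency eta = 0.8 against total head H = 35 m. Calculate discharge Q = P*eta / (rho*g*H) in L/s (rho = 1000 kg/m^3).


Q = (P * 1000 * eta) / (rho * g * H)
  = (18 * 1000 * 0.8) / (1000 * 9.81 * 35)
  = 14400 / 343350
  = 0.04194 m^3/s = 41.94 L/s


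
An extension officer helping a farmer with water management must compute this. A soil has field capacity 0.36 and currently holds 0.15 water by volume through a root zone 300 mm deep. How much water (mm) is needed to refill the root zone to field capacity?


SMD = (FC - theta) * D
    = (0.36 - 0.15) * 300
    = 0.210 * 300
    = 63 mm


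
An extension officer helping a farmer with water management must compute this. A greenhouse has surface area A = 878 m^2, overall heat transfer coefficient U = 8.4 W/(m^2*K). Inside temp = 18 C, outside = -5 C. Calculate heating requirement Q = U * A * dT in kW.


dT = 18 - (-5) = 23 K
Q = U * A * dT
  = 8.4 * 878 * 23
  = 169629.60 W = 169.63 kW


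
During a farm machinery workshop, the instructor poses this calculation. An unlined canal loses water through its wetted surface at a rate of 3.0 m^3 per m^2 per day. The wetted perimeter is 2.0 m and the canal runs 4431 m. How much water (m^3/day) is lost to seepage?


S = C * P * L
  = 3.0 * 2.0 * 4431
  = 26586 m^3/day


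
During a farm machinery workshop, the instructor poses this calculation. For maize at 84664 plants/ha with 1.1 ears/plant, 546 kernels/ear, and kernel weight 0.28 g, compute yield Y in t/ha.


Y = density * ears * kernels * kw
  = 84664 * 1.1 * 546 * 0.28 g/ha
  = 14237775.55 g/ha
  = 14237.78 kg/ha = 14.24 t/ha


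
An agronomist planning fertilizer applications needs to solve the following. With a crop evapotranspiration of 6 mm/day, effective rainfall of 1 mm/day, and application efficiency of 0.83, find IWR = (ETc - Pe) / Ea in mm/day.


IWR = (ETc - Pe) / Ea
    = (6 - 1) / 0.83
    = 5 / 0.83
    = 6.02 mm/day


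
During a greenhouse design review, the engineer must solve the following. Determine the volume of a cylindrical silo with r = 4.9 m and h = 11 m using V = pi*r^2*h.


V = pi * r^2 * h
  = pi * 4.9^2 * 11
  = pi * 24.01 * 11
  = 829.73 m^3


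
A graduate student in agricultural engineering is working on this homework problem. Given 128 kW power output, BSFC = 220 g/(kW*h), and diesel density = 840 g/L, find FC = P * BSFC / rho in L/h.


FC = P * BSFC / rho_fuel
   = 128 * 220 / 840
   = 28160 / 840
   = 33.52 L/h


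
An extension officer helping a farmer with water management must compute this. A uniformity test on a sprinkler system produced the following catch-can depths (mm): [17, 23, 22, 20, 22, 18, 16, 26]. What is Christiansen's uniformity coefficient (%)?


xbar = 164 / 8 = 20.500
sum|xi - xbar| = 22
CU = 100 * (1 - 22 / (8 * 20.500))
   = 100 * (1 - 0.1341)
   = 86.59%


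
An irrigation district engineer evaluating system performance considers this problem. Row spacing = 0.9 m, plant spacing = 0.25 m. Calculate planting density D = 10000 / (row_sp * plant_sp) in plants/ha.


D = 10000 / (row_sp * plant_sp)
  = 10000 / (0.9 * 0.25)
  = 10000 / 0.2250
  = 44444.44 plants/ha


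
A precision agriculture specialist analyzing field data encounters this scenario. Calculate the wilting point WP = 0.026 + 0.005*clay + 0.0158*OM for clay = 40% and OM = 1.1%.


WP = 0.026 + 0.005*40 + 0.0158*1.1
   = 0.026 + 0.2000 + 0.0174
   = 0.2434


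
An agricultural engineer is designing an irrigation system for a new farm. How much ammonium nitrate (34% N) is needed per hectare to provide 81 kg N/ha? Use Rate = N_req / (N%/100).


Rate = N_required / (N_content / 100)
     = 81 / (34 / 100)
     = 81 / 0.34
     = 238.24 kg/ha


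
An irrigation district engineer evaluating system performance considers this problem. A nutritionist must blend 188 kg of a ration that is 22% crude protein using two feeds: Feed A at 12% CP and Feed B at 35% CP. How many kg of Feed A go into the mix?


parts_A = CP_b - target = 35 - 22 = 13
parts_B = target - CP_a = 22 - 12 = 10
total_parts = 13 + 10 = 23
Feed A = 188 * 13 / 23 = 106.26 kg
Feed B = 188 * 10 / 23 = 81.74 kg

106.26 kg


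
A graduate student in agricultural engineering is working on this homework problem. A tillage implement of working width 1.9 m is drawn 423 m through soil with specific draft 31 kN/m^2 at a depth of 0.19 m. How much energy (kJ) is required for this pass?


E = k * d * w * L
  = 31 * 0.19 * 1.9 * 423
  = 4733.79 kJ


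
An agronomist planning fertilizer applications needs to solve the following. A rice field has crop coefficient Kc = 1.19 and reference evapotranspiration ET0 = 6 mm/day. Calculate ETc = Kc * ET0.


ETc = Kc * ET0
    = 1.19 * 6
    = 7.14 mm/day


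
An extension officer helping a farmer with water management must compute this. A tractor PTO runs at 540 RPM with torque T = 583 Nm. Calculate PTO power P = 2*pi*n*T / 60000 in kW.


P = 2*pi*n*T / 60000
  = 2*pi * 540 * 583 / 60000
  = 1978072.40 / 60000
  = 32.97 kW


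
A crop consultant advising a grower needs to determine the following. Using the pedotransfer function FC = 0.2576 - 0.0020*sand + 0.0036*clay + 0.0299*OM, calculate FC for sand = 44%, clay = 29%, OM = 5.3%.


FC = 0.2576 - 0.0020*44 + 0.0036*29 + 0.0299*5.3
   = 0.2576 - 0.0880 + 0.1044 + 0.1585
   = 0.4325


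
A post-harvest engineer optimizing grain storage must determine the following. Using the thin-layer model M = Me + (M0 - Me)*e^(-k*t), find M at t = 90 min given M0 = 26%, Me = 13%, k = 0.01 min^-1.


M = Me + (M0 - Me) * e^(-k*t)
  = 13 + (26 - 13) * e^(-0.01*90)
  = 13 + 13 * e^(-0.900)
  = 13 + 13 * 0.40657
  = 13 + 5.2854
  = 18.29%


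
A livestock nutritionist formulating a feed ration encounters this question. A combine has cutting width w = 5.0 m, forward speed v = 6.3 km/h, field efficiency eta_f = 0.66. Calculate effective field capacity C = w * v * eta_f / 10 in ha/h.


C = w * v * eta_f / 10
  = 5.0 * 6.3 * 0.66 / 10
  = 20.79 / 10
  = 2.08 ha/h


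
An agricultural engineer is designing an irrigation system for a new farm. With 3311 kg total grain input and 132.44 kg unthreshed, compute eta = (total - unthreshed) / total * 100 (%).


eta = (total - unthreshed) / total * 100
    = (3311 - 132.44) / 3311 * 100
    = 3178.56 / 3311 * 100
    = 96%


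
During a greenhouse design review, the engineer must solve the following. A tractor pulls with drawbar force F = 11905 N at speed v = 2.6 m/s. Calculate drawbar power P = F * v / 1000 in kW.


P = F * v / 1000
  = 11905 * 2.6 / 1000
  = 30953 / 1000
  = 30.95 kW


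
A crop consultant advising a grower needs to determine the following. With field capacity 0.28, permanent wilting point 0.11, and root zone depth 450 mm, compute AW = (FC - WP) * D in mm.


AW = (FC - WP) * D
   = (0.28 - 0.11) * 450
   = 0.17 * 450
   = 76.50 mm


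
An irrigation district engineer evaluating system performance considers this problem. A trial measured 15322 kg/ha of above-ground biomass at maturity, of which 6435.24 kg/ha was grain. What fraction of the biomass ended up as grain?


HI = grain_yield / biomass
   = 6435.24 / 15322
   = 0.42


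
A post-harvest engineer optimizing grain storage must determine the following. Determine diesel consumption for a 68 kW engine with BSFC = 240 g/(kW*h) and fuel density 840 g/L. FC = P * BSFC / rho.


FC = P * BSFC / rho_fuel
   = 68 * 240 / 840
   = 16320 / 840
   = 19.43 L/h


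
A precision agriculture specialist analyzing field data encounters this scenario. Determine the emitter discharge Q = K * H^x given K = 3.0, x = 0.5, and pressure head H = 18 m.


Q = K * H^x
  = 3.0 * 18^0.5
  = 3.0 * 4.2426
  = 12.73 L/h


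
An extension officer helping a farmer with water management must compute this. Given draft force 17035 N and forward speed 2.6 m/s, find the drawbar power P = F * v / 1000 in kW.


P = F * v / 1000
  = 17035 * 2.6 / 1000
  = 44291 / 1000
  = 44.29 kW


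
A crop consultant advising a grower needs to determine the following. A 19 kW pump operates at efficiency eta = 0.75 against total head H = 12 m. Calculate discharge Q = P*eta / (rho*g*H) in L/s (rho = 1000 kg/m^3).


Q = (P * 1000 * eta) / (rho * g * H)
  = (19 * 1000 * 0.75) / (1000 * 9.81 * 12)
  = 14250 / 117720
  = 0.12105 m^3/s = 121.05 L/s


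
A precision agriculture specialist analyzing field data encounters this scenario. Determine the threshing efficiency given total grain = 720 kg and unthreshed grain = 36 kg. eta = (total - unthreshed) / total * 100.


eta = (total - unthreshed) / total * 100
    = (720 - 36) / 720 * 100
    = 684 / 720 * 100
    = 95%


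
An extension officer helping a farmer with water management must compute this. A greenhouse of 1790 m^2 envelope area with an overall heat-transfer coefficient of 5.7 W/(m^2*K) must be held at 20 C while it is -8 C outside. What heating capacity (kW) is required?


dT = 20 - (-8) = 28 K
Q = U * A * dT
  = 5.7 * 1790 * 28
  = 285684 W = 285.68 kW


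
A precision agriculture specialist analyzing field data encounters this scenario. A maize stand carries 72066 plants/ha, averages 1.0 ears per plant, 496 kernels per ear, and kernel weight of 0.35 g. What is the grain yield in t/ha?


Y = density * ears * kernels * kw
  = 72066 * 1.0 * 496 * 0.35 g/ha
  = 12510657.60 g/ha
  = 12510.66 kg/ha = 12.51 t/ha


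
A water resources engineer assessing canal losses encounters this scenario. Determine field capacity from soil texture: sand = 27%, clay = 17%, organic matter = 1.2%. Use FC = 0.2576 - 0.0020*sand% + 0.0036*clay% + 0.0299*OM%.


FC = 0.2576 - 0.0020*27 + 0.0036*17 + 0.0299*1.2
   = 0.2576 - 0.0540 + 0.0612 + 0.0359
   = 0.3007


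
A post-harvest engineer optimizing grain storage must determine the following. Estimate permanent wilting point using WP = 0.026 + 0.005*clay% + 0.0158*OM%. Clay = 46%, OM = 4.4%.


WP = 0.026 + 0.005*46 + 0.0158*4.4
   = 0.026 + 0.2300 + 0.0695
   = 0.3255


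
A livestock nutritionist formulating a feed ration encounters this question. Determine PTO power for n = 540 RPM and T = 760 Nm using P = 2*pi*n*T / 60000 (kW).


P = 2*pi*n*T / 60000
  = 2*pi * 540 * 760 / 60000
  = 2578619.25 / 60000
  = 42.98 kW


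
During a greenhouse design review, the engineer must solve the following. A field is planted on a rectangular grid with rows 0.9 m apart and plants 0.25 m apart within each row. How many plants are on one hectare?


D = 10000 / (row_sp * plant_sp)
  = 10000 / (0.9 * 0.25)
  = 10000 / 0.2250
  = 44444.44 plants/ha


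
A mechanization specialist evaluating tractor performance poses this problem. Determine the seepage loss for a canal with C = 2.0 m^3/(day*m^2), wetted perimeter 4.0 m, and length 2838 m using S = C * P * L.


S = C * P * L
  = 2.0 * 4.0 * 2838
  = 22704 m^3/day


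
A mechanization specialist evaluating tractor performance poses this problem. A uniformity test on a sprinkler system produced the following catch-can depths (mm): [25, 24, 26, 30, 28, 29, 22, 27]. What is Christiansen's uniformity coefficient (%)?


xbar = 211 / 8 = 26.375
sum|xi - xbar| = 17
CU = 100 * (1 - 17 / (8 * 26.375))
   = 100 * (1 - 0.0806)
   = 91.94%


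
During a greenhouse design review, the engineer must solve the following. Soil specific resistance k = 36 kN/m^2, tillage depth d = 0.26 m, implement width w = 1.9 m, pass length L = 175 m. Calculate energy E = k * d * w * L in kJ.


E = k * d * w * L
  = 36 * 0.26 * 1.9 * 175
  = 3112.20 kJ


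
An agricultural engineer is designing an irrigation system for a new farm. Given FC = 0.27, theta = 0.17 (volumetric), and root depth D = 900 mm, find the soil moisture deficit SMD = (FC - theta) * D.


SMD = (FC - theta) * D
    = (0.27 - 0.17) * 900
    = 0.100 * 900
    = 90 mm


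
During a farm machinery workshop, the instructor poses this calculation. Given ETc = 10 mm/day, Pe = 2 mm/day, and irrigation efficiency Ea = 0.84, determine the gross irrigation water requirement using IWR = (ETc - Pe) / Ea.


IWR = (ETc - Pe) / Ea
    = (10 - 2) / 0.84
    = 8 / 0.84
    = 9.52 mm/day


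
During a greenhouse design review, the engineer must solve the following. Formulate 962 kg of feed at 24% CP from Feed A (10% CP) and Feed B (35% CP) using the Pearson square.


parts_A = CP_b - target = 35 - 24 = 11
parts_B = target - CP_a = 24 - 10 = 14
total_parts = 11 + 14 = 25
Feed A = 962 * 11 / 25 = 423.28 kg
Feed B = 962 * 14 / 25 = 538.72 kg

423.28 kg


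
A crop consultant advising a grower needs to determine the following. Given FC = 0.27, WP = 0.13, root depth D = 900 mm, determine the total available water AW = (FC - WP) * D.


AW = (FC - WP) * D
   = (0.27 - 0.13) * 900
   = 0.14 * 900
   = 126 mm


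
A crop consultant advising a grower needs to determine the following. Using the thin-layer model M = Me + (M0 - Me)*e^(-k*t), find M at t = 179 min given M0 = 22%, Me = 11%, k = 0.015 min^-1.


M = Me + (M0 - Me) * e^(-k*t)
  = 11 + (22 - 11) * e^(-0.015*179)
  = 11 + 11 * e^(-2.685)
  = 11 + 11 * 0.06822
  = 11 + 0.7504
  = 11.75%


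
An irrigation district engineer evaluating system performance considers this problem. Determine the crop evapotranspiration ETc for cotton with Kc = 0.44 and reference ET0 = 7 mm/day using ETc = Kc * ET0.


ETc = Kc * ET0
    = 0.44 * 7
    = 3.08 mm/day


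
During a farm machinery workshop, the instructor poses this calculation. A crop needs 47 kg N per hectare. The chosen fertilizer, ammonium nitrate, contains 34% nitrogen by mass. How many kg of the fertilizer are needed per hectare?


Rate = N_required / (N_content / 100)
     = 47 / (34 / 100)
     = 47 / 0.34
     = 138.24 kg/ha


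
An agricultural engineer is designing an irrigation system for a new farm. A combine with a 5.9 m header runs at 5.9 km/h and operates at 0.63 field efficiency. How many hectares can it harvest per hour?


C = w * v * eta_f / 10
  = 5.9 * 5.9 * 0.63 / 10
  = 21.93 / 10
  = 2.19 ha/h


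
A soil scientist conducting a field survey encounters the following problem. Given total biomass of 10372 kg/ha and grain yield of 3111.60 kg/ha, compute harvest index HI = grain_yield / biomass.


HI = grain_yield / biomass
   = 3111.60 / 10372
   = 0.30


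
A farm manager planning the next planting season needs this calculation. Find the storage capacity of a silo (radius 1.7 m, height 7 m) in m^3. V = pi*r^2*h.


V = pi * r^2 * h
  = pi * 1.7^2 * 7
  = pi * 2.89 * 7
  = 63.55 m^3


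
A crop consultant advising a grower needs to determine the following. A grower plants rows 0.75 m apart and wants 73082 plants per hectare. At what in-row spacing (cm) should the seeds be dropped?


spacing = 10000 / (row_sp * density)
        = 10000 / (0.75 * 73082)
        = 10000 / 54811.50
        = 0.18244 m = 18.24 cm


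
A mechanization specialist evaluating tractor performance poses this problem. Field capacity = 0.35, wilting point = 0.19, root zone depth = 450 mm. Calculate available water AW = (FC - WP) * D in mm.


AW = (FC - WP) * D
   = (0.35 - 0.19) * 450
   = 0.16 * 450
   = 72 mm


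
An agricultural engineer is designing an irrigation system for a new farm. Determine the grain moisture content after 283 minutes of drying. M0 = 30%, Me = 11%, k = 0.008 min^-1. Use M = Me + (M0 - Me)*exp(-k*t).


M = Me + (M0 - Me) * e^(-k*t)
  = 11 + (30 - 11) * e^(-0.008*283)
  = 11 + 19 * e^(-2.264)
  = 11 + 19 * 0.10393
  = 11 + 1.9747
  = 12.97%


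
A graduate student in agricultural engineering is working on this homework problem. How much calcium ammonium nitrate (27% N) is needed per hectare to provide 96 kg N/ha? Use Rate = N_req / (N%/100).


Rate = N_required / (N_content / 100)
     = 96 / (27 / 100)
     = 96 / 0.27
     = 355.56 kg/ha


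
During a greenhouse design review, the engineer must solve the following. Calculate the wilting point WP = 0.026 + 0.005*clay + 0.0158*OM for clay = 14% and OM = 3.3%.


WP = 0.026 + 0.005*14 + 0.0158*3.3
   = 0.026 + 0.0700 + 0.0521
   = 0.1481


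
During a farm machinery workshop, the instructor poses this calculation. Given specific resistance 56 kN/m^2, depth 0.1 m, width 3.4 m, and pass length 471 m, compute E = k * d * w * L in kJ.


E = k * d * w * L
  = 56 * 0.1 * 3.4 * 471
  = 8967.84 kJ


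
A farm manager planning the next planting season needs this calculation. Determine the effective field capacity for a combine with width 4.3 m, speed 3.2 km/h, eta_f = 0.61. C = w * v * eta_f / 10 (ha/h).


C = w * v * eta_f / 10
  = 4.3 * 3.2 * 0.61 / 10
  = 8.39 / 10
  = 0.84 ha/h


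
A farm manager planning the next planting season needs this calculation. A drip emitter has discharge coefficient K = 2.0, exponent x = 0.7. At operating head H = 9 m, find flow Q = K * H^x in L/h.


Q = K * H^x
  = 2.0 * 9^0.7
  = 2.0 * 4.6555
  = 9.31 L/h


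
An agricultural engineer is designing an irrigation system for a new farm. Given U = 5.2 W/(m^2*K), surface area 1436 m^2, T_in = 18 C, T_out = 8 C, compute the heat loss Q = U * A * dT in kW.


dT = 18 - (8) = 10 K
Q = U * A * dT
  = 5.2 * 1436 * 10
  = 74672 W = 74.67 kW


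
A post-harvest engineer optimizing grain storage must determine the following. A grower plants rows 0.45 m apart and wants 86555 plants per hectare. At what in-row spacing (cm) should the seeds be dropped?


spacing = 10000 / (row_sp * density)
        = 10000 / (0.45 * 86555)
        = 10000 / 38949.75
        = 0.25674 m = 25.67 cm


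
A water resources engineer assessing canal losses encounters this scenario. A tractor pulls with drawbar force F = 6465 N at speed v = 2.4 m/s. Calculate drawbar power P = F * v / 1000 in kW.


P = F * v / 1000
  = 6465 * 2.4 / 1000
  = 15516 / 1000
  = 15.52 kW


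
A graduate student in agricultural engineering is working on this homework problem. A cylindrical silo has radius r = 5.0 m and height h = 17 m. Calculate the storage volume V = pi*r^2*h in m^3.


V = pi * r^2 * h
  = pi * 5.0^2 * 17
  = pi * 25 * 17
  = 1335.18 m^3


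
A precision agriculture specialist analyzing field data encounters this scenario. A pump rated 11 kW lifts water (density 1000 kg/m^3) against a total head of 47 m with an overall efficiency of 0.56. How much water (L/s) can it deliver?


Q = (P * 1000 * eta) / (rho * g * H)
  = (11 * 1000 * 0.56) / (1000 * 9.81 * 47)
  = 6160 / 461070
  = 0.01336 m^3/s = 13.36 L/s


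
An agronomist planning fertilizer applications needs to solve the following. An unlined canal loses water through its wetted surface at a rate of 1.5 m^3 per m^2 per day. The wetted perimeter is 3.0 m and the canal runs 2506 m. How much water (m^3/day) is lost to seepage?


S = C * P * L
  = 1.5 * 3.0 * 2506
  = 11277 m^3/day


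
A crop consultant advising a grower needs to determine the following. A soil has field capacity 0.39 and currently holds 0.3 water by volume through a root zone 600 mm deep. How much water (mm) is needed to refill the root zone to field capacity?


SMD = (FC - theta) * D
    = (0.39 - 0.3) * 600
    = 0.090 * 600
    = 54 mm


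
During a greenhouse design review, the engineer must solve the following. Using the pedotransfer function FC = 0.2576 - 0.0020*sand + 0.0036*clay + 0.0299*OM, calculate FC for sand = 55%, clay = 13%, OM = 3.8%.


FC = 0.2576 - 0.0020*55 + 0.0036*13 + 0.0299*3.8
   = 0.2576 - 0.1100 + 0.0468 + 0.1136
   = 0.3080


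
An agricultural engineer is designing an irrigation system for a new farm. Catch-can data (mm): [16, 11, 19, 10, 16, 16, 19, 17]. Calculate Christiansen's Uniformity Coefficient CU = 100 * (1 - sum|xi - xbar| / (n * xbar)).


xbar = 124 / 8 = 15.500
sum|xi - xbar| = 20
CU = 100 * (1 - 20 / (8 * 15.500))
   = 100 * (1 - 0.1613)
   = 83.87%


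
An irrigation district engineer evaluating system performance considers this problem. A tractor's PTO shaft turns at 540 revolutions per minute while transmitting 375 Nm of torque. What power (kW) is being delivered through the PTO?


P = 2*pi*n*T / 60000
  = 2*pi * 540 * 375 / 60000
  = 1272345.02 / 60000
  = 21.21 kW


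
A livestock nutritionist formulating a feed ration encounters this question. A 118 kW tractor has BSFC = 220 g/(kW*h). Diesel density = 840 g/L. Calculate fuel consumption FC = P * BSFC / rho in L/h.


FC = P * BSFC / rho_fuel
   = 118 * 220 / 840
   = 25960 / 840
   = 30.90 L/h


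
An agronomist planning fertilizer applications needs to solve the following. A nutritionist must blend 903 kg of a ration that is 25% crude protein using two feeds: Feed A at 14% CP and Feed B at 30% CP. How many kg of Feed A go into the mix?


parts_A = CP_b - target = 30 - 25 = 5
parts_B = target - CP_a = 25 - 14 = 11
total_parts = 5 + 11 = 16
Feed A = 903 * 5 / 16 = 282.19 kg
Feed B = 903 * 11 / 16 = 620.81 kg

282.19 kg


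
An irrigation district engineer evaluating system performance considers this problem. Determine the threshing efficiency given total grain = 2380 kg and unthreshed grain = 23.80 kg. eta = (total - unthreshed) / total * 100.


eta = (total - unthreshed) / total * 100
    = (2380 - 23.80) / 2380 * 100
    = 2356.20 / 2380 * 100
    = 99%


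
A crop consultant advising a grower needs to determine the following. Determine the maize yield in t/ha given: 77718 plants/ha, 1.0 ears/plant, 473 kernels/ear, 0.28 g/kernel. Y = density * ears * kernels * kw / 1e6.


Y = density * ears * kernels * kw
  = 77718 * 1.0 * 473 * 0.28 g/ha
  = 10292971.92 g/ha
  = 10292.97 kg/ha = 10.29 t/ha


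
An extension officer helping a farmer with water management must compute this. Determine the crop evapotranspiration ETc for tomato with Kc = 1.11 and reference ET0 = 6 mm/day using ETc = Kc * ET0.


ETc = Kc * ET0
    = 1.11 * 6
    = 6.66 mm/day


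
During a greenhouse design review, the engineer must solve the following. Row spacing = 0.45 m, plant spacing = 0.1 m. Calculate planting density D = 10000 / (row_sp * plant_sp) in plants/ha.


D = 10000 / (row_sp * plant_sp)
  = 10000 / (0.45 * 0.1)
  = 10000 / 0.0450
  = 222222.22 plants/ha


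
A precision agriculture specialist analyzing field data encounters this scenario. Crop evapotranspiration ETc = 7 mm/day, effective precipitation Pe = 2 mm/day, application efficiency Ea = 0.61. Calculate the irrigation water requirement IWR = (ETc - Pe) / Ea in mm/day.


IWR = (ETc - Pe) / Ea
    = (7 - 2) / 0.61
    = 5 / 0.61
    = 8.20 mm/day


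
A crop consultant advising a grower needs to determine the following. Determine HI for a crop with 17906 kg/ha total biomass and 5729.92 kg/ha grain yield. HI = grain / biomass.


HI = grain_yield / biomass
   = 5729.92 / 17906
   = 0.32


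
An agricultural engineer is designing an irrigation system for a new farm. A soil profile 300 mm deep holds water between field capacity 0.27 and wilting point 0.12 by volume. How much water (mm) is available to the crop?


AW = (FC - WP) * D
   = (0.27 - 0.12) * 300
   = 0.15 * 300
   = 45 mm


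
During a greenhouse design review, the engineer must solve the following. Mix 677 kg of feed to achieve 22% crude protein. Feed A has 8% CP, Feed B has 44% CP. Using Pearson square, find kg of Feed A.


parts_A = CP_b - target = 44 - 22 = 22
parts_B = target - CP_a = 22 - 8 = 14
total_parts = 22 + 14 = 36
Feed A = 677 * 22 / 36 = 413.72 kg
Feed B = 677 * 14 / 36 = 263.28 kg

413.72 kg


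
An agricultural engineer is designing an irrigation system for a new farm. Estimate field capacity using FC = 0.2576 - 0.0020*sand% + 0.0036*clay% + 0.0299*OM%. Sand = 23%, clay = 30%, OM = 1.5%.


FC = 0.2576 - 0.0020*23 + 0.0036*30 + 0.0299*1.5
   = 0.2576 - 0.0460 + 0.1080 + 0.0449
   = 0.3645


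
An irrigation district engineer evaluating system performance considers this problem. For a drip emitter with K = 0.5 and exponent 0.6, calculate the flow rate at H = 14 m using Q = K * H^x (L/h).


Q = K * H^x
  = 0.5 * 14^0.6
  = 0.5 * 4.8717
  = 2.44 L/h


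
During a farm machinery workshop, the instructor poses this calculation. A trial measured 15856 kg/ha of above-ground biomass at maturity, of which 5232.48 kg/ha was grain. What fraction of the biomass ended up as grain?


HI = grain_yield / biomass
   = 5232.48 / 15856
   = 0.33


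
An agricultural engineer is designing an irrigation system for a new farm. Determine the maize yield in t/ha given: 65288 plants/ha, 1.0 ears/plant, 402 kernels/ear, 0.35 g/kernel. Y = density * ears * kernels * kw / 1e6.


Y = density * ears * kernels * kw
  = 65288 * 1.0 * 402 * 0.35 g/ha
  = 9186021.60 g/ha
  = 9186.02 kg/ha = 9.19 t/ha


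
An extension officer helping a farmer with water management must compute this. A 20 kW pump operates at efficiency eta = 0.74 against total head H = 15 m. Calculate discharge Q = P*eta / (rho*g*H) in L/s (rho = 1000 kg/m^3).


Q = (P * 1000 * eta) / (rho * g * H)
  = (20 * 1000 * 0.74) / (1000 * 9.81 * 15)
  = 14800 / 147150
  = 0.10058 m^3/s = 100.58 L/s


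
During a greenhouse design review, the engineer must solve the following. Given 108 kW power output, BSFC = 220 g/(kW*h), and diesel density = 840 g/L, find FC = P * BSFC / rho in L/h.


FC = P * BSFC / rho_fuel
   = 108 * 220 / 840
   = 23760 / 840
   = 28.29 L/h


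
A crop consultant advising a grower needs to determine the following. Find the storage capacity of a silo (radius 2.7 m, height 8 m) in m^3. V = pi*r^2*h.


V = pi * r^2 * h
  = pi * 2.7^2 * 8
  = pi * 7.29 * 8
  = 183.22 m^3


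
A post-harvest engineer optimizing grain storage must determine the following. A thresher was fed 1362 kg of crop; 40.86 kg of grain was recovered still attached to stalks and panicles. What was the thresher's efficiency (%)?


eta = (total - unthreshed) / total * 100
    = (1362 - 40.86) / 1362 * 100
    = 1321.14 / 1362 * 100
    = 97%


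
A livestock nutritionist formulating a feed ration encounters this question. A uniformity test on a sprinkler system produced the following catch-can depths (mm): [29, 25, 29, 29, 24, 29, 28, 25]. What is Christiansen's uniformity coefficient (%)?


xbar = 218 / 8 = 27.250
sum|xi - xbar| = 15.500
CU = 100 * (1 - 15.500 / (8 * 27.250))
   = 100 * (1 - 0.0711)
   = 92.89%


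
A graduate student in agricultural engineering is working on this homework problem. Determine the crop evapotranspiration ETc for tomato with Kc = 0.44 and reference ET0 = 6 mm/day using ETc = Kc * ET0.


ETc = Kc * ET0
    = 0.44 * 6
    = 2.64 mm/day


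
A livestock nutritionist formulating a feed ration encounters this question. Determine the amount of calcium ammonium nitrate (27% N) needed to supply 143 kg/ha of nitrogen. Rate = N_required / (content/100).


Rate = N_required / (N_content / 100)
     = 143 / (27 / 100)
     = 143 / 0.27
     = 529.63 kg/ha


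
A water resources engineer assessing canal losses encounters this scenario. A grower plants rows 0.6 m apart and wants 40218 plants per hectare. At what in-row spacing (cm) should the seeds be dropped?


spacing = 10000 / (row_sp * density)
        = 10000 / (0.6 * 40218)
        = 10000 / 24130.80
        = 0.41441 m = 41.44 cm


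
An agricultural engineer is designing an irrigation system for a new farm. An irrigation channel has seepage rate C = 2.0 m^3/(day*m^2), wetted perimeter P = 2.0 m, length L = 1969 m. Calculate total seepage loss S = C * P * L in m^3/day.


S = C * P * L
  = 2.0 * 2.0 * 1969
  = 7876 m^3/day


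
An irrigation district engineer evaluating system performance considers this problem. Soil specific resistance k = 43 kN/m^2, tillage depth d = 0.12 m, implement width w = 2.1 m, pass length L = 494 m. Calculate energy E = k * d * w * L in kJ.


E = k * d * w * L
  = 43 * 0.12 * 2.1 * 494
  = 5352.98 kJ


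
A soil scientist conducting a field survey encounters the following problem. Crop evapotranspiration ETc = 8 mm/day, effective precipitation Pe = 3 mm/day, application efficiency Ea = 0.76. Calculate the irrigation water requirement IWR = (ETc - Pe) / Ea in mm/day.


IWR = (ETc - Pe) / Ea
    = (8 - 3) / 0.76
    = 5 / 0.76
    = 6.58 mm/day


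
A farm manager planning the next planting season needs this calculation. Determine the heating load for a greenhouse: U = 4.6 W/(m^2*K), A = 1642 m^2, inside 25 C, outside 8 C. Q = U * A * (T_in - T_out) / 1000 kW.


dT = 25 - (8) = 17 K
Q = U * A * dT
  = 4.6 * 1642 * 17
  = 128404.40 W = 128.40 kW


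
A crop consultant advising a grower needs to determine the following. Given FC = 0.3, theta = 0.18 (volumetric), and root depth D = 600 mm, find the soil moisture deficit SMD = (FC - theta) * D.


SMD = (FC - theta) * D
    = (0.3 - 0.18) * 600
    = 0.120 * 600
    = 72 mm


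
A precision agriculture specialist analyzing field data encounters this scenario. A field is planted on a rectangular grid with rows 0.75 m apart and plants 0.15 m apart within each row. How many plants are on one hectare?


D = 10000 / (row_sp * plant_sp)
  = 10000 / (0.75 * 0.15)
  = 10000 / 0.1125
  = 88888.89 plants/ha


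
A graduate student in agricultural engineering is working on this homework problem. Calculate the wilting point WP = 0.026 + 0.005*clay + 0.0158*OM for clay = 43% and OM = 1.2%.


WP = 0.026 + 0.005*43 + 0.0158*1.2
   = 0.026 + 0.2150 + 0.0190
   = 0.2600


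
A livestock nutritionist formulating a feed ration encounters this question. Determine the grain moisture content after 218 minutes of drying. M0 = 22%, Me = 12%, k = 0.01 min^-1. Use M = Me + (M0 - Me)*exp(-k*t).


M = Me + (M0 - Me) * e^(-k*t)
  = 12 + (22 - 12) * e^(-0.01*218)
  = 12 + 10 * e^(-2.180)
  = 12 + 10 * 0.11304
  = 12 + 1.1304
  = 13.13%


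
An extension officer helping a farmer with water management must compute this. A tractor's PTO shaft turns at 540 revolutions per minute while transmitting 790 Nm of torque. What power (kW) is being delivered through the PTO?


P = 2*pi*n*T / 60000
  = 2*pi * 540 * 790 / 60000
  = 2680406.85 / 60000
  = 44.67 kW


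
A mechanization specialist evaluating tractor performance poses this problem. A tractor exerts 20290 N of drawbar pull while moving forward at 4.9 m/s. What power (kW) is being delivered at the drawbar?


P = F * v / 1000
  = 20290 * 4.9 / 1000
  = 99421 / 1000
  = 99.42 kW


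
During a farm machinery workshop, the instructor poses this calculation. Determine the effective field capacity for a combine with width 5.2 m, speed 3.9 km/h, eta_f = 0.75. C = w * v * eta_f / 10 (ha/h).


C = w * v * eta_f / 10
  = 5.2 * 3.9 * 0.75 / 10
  = 15.21 / 10
  = 1.52 ha/h


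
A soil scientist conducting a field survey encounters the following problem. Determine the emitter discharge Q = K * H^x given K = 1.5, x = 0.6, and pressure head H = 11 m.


Q = K * H^x
  = 1.5 * 11^0.6
  = 1.5 * 4.2154
  = 6.32 L/h


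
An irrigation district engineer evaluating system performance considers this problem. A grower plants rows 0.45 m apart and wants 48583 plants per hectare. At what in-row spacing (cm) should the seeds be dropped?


spacing = 10000 / (row_sp * density)
        = 10000 / (0.45 * 48583)
        = 10000 / 21862.35
        = 0.45741 m = 45.74 cm


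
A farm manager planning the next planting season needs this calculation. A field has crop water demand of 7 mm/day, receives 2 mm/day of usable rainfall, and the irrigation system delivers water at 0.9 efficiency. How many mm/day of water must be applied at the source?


IWR = (ETc - Pe) / Ea
    = (7 - 2) / 0.9
    = 5 / 0.9
    = 5.56 mm/day


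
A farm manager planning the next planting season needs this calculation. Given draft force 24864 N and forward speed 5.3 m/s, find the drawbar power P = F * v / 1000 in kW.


P = F * v / 1000
  = 24864 * 5.3 / 1000
  = 131779.20 / 1000
  = 131.78 kW


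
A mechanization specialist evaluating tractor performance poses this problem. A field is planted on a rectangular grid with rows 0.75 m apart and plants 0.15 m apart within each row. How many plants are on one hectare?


D = 10000 / (row_sp * plant_sp)
  = 10000 / (0.75 * 0.15)
  = 10000 / 0.1125
  = 88888.89 plants/ha


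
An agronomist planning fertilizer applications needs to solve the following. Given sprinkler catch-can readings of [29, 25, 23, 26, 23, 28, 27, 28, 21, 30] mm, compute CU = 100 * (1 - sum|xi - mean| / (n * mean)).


xbar = 260 / 10 = 26
sum|xi - xbar| = 24
CU = 100 * (1 - 24 / (10 * 26))
   = 100 * (1 - 0.0923)
   = 90.77%


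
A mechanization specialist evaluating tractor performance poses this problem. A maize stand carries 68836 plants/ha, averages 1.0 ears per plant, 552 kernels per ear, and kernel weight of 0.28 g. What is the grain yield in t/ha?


Y = density * ears * kernels * kw
  = 68836 * 1.0 * 552 * 0.28 g/ha
  = 10639292.16 g/ha
  = 10639.29 kg/ha = 10.64 t/ha


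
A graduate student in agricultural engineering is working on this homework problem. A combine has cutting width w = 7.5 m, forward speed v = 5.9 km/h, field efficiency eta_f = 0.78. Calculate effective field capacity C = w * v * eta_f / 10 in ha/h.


C = w * v * eta_f / 10
  = 7.5 * 5.9 * 0.78 / 10
  = 34.52 / 10
  = 3.45 ha/h


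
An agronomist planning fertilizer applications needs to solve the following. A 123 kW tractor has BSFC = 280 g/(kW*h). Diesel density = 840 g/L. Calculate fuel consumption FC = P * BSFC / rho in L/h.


FC = P * BSFC / rho_fuel
   = 123 * 280 / 840
   = 34440 / 840
   = 41 L/h


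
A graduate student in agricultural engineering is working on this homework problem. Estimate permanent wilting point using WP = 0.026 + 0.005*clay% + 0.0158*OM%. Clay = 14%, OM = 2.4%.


WP = 0.026 + 0.005*14 + 0.0158*2.4
   = 0.026 + 0.0700 + 0.0379
   = 0.1339


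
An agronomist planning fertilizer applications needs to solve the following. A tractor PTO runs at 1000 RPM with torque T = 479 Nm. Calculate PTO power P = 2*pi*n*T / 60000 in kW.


P = 2*pi*n*T / 60000
  = 2*pi * 1000 * 479 / 60000
  = 3009645.76 / 60000
  = 50.16 kW


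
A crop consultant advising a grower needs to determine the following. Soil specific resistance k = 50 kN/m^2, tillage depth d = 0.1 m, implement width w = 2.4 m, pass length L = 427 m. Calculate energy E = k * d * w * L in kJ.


E = k * d * w * L
  = 50 * 0.1 * 2.4 * 427
  = 5124 kJ


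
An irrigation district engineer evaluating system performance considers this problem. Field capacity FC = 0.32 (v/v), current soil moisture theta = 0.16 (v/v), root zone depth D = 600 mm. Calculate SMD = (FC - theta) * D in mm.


SMD = (FC - theta) * D
    = (0.32 - 0.16) * 600
    = 0.160 * 600
    = 96 mm


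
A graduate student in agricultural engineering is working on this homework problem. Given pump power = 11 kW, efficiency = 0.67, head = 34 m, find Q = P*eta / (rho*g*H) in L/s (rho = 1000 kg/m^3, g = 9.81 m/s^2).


Q = (P * 1000 * eta) / (rho * g * H)
  = (11 * 1000 * 0.67) / (1000 * 9.81 * 34)
  = 7370 / 333540
  = 0.02210 m^3/s = 22.10 L/s
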